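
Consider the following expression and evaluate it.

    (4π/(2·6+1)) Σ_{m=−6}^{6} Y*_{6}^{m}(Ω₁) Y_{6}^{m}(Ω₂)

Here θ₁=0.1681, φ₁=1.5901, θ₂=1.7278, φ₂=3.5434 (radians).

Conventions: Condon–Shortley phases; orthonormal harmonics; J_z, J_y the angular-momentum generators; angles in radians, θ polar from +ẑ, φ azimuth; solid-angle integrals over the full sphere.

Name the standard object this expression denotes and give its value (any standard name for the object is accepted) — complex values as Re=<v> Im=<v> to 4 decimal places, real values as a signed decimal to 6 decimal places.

This sum is the spherical-harmonic addition theorem: it equals the Legendre polynomial P_l(cos γ) of the angle γ between the two directions.
Summing Y*_{l m}(θ₁,φ₁)·Y_{l m}(θ₂,φ₂) over m ∈ [−6, 6]; prefactor 4π/(2·6+1) = 0.966644:
  m=-6: (-0.000011-0.000001i) × (-0.333995-0.299349i) = +0.000003+0.000004i  (running Σ = +0.000003+0.000004i)
  m=-5: (-0.000021+0.000215i) × (-0.104372-0.222716i) = +0.000050-0.000018i  (running Σ = +0.000053-0.000014i)
  m=-4: (+0.002701+0.000209i) × (+0.009042+0.248069i) = -0.000027+0.000672i  (running Σ = +0.000026+0.000658i)
  m=-3: (+0.001339-0.023097i) × (-0.095765+0.250332i) = +0.005654+0.002547i  (running Σ = +0.005679+0.003205i)
  m=-2: (-0.133758-0.005167i) × (+0.127838-0.132582i) = -0.017784+0.017073i  (running Σ = -0.012105+0.020278i)
  m=-1: (-0.009206+0.476834i) × (+0.250990-0.106652i) = +0.048545+0.120662i  (running Σ = +0.036440+0.140941i)
  m=0: (+0.736665-0.000000i) × (-0.166414+0.000000i) = -0.122591+0.000000i  (running Σ = -0.086151+0.140941i)
  m=1: (+0.009206+0.476834i) × (-0.250990-0.106652i) = +0.048545-0.120662i  (running Σ = -0.037607+0.020278i)
  m=2: (-0.133758+0.005167i) × (+0.127838+0.132582i) = -0.017784-0.017073i  (running Σ = -0.055391+0.003205i)
  m=3: (-0.001339-0.023097i) × (+0.095765+0.250332i) = +0.005654-0.002547i  (running Σ = -0.049737+0.000658i)
  m=4: (+0.002701-0.000209i) × (+0.009042-0.248069i) = -0.000027-0.000672i  (running Σ = -0.049765-0.000014i)
  m=5: (+0.000021+0.000215i) × (+0.104372-0.222716i) = +0.000050+0.000018i  (running Σ = -0.049715+0.000004i)
  m=6: (-0.000011+0.000001i) × (-0.333995+0.299349i) = +0.000003-0.000004i  (running Σ = -0.049711-0.000000i)
Total Σ_m = -0.049711-0.000000i. Multiply by 0.966644: -0.048053-0.000000i. P_6(cos γ) = -0.048053

Legendre polynomial (addition theorem), -0.048053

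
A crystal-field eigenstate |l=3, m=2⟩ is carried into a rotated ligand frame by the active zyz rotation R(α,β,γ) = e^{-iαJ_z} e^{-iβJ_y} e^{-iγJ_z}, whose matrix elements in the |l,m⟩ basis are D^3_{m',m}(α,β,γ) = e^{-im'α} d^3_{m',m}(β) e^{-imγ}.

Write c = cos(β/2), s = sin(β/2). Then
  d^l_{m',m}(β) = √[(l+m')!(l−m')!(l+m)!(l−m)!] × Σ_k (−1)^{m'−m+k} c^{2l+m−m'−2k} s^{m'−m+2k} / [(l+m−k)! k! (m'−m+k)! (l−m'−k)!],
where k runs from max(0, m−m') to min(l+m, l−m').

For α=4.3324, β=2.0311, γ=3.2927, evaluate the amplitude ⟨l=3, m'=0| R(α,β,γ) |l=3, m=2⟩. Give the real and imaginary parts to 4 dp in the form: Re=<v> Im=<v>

Re=-0.4661 Im=0.1453

D^3_{0,2}(4.3324,2.0311,3.2927) = e^{-i·0·4.3324}·d^3_{0,2}(2.0311)·e^{-i·2·3.2927}. Compute d first:
Half-angle: c=0.527153, s=0.849771. N=√(6·6·120·1)=65.726707
Admissible k: 2..3 (factorial args all ≥0)
  k=2: (−1)^0·65.7267/(12)·0.5272^4·0.8498^2 = +0.305429
  k=3: (−1)^1·65.7267/(12)·0.5272^2·0.8498^4 = -0.793670
d^3_{0,2}(2.0311) = +0.305429 -0.793670 = -0.488242
Phases: e^{-i·(0)·4.3324}=+1.000000+0.000000i, e^{-i·(2)·3.2927}=+0.954680-0.297635i ⇒ D=-0.466115+0.145318i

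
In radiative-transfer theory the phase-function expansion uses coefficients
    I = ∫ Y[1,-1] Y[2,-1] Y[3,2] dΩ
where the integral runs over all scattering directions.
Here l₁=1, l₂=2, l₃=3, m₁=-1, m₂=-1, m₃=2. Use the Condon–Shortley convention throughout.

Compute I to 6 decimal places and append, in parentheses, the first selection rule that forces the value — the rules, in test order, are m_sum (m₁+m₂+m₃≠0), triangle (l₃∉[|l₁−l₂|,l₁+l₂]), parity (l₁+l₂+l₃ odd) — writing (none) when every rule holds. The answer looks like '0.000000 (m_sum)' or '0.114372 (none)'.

0.261169 (none)

Checks pass: Σm=0; 6 even; l₃=3∈[1,3].
(2·1+1)(2·2+1)(2·3+1) = 105
Δ: 0! 2! 4! / 7! → 1/105
sum: t=0:+1/4 = 1/4
3j²(1 2 3; 0 0 0) = Δ·Π!·Σ² = 3/35  (sign -1)
sum: t=0:+1/12 = 1/12
3j²(1 2 3; -1 -1 2) = Δ·Π!·Σ² = 2/21  (sign -1)
combine: 4πI² = 105·3/35·2/21 = 6/7
take √, sign +1: I = 0.26116903
No selection rule forces the value: the integral is nonzero (none).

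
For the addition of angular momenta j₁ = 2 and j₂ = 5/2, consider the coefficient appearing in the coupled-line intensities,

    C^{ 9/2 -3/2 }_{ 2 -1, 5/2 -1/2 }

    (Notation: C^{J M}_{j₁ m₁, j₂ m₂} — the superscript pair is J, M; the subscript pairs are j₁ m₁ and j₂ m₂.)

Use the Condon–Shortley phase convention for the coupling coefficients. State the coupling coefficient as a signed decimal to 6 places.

j₁+j₂−J=0  J+j₁−j₂=4  J−j₁+j₂=5  j₁+j₂+J+1=10
(j₁±m₁, j₂±m₂, J±M) = (1,3,2,3,3,6)
P² = 17280/7
sum k=0..0:
  [0] +1/72 = 1/72
S = 1/72
C² = P²·S² = 10/21 ; C = +0.690066

+0.690066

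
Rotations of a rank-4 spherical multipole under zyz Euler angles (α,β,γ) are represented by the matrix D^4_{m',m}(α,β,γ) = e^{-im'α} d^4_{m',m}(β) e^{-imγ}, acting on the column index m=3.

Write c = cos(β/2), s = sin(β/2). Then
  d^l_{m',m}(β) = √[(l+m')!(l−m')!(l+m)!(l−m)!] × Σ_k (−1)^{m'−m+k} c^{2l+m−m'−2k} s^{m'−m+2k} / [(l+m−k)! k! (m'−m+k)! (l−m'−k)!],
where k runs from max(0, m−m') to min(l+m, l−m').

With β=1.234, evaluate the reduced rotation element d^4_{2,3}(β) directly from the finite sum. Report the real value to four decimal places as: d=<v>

d=-0.2649

d^4_{2,3}(β=1.2340) via the finite sum:
c=cos(1.234000/2)=0.815618, s=sin(1.234000/2)=0.578591; N=√[720·2·5040·1]=2693.993318
The bounds max(0,m−m')=1 and min(l+m,l−m')=2 give 2 terms
  k=1: (−1)^0·2693.9933/(720)·0.8156^7·0.5786^1 = +0.519808
  k=2: (−1)^1·2693.9933/(240)·0.8156^5·0.5786^3 = -0.784755
d^4_{2,3}(1.2340) = +0.519808 -0.784755 = -0.264947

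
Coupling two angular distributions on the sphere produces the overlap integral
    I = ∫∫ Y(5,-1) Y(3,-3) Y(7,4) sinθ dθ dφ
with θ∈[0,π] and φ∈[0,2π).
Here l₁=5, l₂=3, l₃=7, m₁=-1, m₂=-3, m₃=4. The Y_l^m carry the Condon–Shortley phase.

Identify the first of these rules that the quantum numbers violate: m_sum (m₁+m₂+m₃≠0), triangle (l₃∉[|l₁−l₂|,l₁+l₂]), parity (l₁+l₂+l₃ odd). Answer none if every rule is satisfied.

parity

m₁+m₂+m₃ = -1 − 3 + 4 = 0  ✓
triangle: |5−3|=2 ≤ l₃=7 ≤ 5+3=8  ✓
parity: l₁+l₂+l₃ = 15 is odd  ✗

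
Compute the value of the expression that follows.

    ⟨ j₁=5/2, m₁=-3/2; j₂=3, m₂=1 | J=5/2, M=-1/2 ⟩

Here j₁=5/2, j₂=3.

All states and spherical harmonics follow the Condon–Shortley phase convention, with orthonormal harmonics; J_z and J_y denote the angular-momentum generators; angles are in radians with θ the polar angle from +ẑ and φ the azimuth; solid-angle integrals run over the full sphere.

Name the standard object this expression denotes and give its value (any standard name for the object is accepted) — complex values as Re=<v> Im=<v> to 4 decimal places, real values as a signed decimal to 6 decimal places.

This is a Clebsch–Gordan (vector-coupling) coefficient.
triangle: 3!×2!×3!/9! = 72/362880
(j±m)!: 1!×4!×4!×2!×2!×3! = 13824
prefactor² = (2J+1)×Δ×N² = 576/35
  k=2: +1/(2!×1!×2!×2!×0!×1!) = 1/8
  k=3: −1/(3!×0!×1!×1!×1!×2!) = -1/12
Σ = 1/24  ⇒  CG² = 576/35×(1/24)² = 1/35
CG = +√(1/35) = +0.169031

Clebsch–Gordan coefficient, +√(1/35) ≈ +0.169031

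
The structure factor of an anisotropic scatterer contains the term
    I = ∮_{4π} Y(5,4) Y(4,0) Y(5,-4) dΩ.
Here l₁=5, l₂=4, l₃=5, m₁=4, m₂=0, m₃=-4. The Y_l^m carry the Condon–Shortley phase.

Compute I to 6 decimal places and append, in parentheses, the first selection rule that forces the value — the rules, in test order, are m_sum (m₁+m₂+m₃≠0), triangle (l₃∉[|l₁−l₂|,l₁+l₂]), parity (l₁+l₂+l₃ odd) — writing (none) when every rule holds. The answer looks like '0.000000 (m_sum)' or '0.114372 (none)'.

m-sum 0 ✓  L=14 even ✓  1≤5≤9 ✓
Π(2lᵢ+1) = 11×9×11 = 1089
triangle coeff Δ(5,4,5) = 1/3153150
Σ_t [0,4]: t=0:+1/69120 t=1:−1/1728 t=2:+1/576 t=3:−1/1728 t=4:+1/69120 = 7/11520
(3j)²=2/143 [(5 4 5; 0 0 0)], sign=-1
Σ_t [0,1]: t=0:+1/69120 t=1:−1/25920 = -1/41472
(3j)²=2/143 [(5 4 5; 4 0 -4)], sign=+1
⇒ 4πI² = 36/169
I = (-1)√(36/169/(4π)) = -0.13019760
No selection rule forces the value: the integral is nonzero (none).

-0.130198 (none)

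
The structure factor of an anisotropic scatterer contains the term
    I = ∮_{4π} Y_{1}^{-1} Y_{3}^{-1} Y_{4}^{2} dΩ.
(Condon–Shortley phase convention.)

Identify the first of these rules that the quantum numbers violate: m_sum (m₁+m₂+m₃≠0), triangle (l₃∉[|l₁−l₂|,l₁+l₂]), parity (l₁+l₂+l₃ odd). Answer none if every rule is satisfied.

none

Σmᵢ = 0  ✓
l₃∈[|l₁−l₂|,l₁+l₂]=[2,4], have l₃=4  ✓
Σlᵢ = 8 ⇒ even  ✓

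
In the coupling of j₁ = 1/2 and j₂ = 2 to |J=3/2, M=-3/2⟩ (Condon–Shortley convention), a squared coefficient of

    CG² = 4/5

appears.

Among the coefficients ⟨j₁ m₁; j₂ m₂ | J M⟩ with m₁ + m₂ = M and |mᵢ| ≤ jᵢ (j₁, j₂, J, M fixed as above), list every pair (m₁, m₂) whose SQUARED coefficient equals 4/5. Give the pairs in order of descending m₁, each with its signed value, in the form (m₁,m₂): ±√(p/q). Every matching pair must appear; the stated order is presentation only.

(1/2,-2): +√(4/5)

Admissible pairs with m₁+m₂ = M = -3/2: (-1/2,-1), (1/2,-2)
  (m₁,m₂)=(1/2,-2): CG² = 4/5, CG = +√(4/5)   ← matches the target
  (m₁,m₂)=(-1/2,-1): CG² = 1/5, CG = −√(1/5)
Pairs with CG² = 4/5: (1/2,-2): +√(4/5)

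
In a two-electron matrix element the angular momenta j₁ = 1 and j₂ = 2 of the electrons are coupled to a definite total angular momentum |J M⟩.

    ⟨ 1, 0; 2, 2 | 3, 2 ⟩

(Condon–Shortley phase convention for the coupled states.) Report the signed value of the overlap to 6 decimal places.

√[7·0!2!4!/7! · 1!1!4!0!5!1!] = √(192)
  +(−1)^0/∏(0,0,1,4,1,0)! = 1/24  (running 1/24)
⟨..|..⟩ = √(192)·(1/24) = +0.577350

+√(1/3) = +0.577350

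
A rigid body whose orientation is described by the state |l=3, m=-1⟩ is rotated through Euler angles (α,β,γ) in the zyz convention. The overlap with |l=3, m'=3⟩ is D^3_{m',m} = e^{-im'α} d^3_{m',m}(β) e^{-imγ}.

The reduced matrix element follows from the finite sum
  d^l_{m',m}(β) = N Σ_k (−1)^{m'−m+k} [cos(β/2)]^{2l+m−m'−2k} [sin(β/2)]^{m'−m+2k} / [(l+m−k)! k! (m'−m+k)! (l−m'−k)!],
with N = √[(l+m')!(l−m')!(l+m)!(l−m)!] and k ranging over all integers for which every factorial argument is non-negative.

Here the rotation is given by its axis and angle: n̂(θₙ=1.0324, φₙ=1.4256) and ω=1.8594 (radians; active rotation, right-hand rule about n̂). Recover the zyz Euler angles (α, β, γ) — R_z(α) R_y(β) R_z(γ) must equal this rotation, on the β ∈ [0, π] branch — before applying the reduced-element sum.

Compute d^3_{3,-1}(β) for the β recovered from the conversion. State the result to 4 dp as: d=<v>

d=0.4571

Axis–angle → zyz. n̂ = (sinθₙcosφₙ, sinθₙsinφₙ, cosθₙ) = (+0.124218, +0.849498, +0.512760), ω = 1.8594.
R = I cosω + sinω [n̂]ₓ + (1−cosω) n̂n̂ᵀ gives
  R = [-0.264792, -0.355997, +0.896187; +0.627110, +0.642424, +0.440482; -0.732543, +0.678644, +0.053140]
β = atan2(√(R₁₃²+R₂₃²), R₃₃) = 1.517631; α = atan2(R₂₃, R₁₃) mod 2π = 0.456830; γ = atan2(R₃₂, −R₃₁) mod 2π = 0.747223
d^3_{3,-1}(β=1.5176) via the finite sum:
c=cos(1.517631/2)=0.725651, s=sin(1.517631/2)=0.688062; N=√[720·1·2·24]=185.903201
k∈{0} keeps every argument non-negative
  k=0: (−1)^4·185.9032/(48)·0.7257^2·0.6881^4 = +0.457102
d^3_{3,-1}(1.5176) = +0.457102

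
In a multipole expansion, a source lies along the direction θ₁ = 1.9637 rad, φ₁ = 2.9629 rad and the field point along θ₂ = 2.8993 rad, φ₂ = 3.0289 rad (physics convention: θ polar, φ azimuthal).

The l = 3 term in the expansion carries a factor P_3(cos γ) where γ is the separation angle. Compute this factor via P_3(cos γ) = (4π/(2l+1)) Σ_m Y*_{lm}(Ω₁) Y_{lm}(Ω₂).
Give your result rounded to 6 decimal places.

-0.368347

Addition theorem: P_3(cos γ) = (4π/7) Σ_m Y*_{lm}(Ω₁) Y_{lm}(Ω₂), m = −3…3:
  m=-3: Y*=-0.282788+0.168007i  Y=-0.005436-0.001911i  product +0.001858-0.000373i
  m=-2: Y*=-0.312831+0.116818i  Y=-0.055669-0.012764i  product +0.018906-0.002510i
  m=-1: Y*=+0.078457-0.014171i  Y=-0.286017-0.032369i  product -0.022899+0.001514i
  m=+0: Y*=+0.323913-0.000000i  Y=-0.620278+0.000000i  product -0.200916+0.000000i
  m=+1: Y*=-0.078457-0.014171i  Y=+0.286017-0.032369i  product -0.022899-0.001514i
  m=+2: Y*=-0.312831-0.116818i  Y=-0.055669+0.012764i  product +0.018906+0.002510i
  m=+3: Y*=+0.282788+0.168007i  Y=+0.005436-0.001911i  product +0.001858+0.000373i
Total Σ_m = -0.205185+0.000000i. Multiply by 1.795196: -0.368347+0.000000i. P_3(cos γ) = -0.368347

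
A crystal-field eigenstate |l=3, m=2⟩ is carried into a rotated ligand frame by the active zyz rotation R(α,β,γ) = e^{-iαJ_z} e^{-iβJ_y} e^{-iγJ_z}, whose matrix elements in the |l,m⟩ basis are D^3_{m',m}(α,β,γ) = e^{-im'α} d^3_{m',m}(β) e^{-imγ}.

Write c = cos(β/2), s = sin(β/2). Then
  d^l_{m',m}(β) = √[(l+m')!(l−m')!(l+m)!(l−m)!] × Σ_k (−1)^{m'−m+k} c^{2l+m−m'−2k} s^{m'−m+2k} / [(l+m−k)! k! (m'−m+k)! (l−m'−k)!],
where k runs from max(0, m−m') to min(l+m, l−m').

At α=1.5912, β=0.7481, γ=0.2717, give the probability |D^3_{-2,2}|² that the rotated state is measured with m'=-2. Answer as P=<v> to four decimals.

Split into d^3_{-2,2}(β=0.7481) × two z-phases.
With c≡cos(β/2)=0.930855 and s≡sin(β/2)=0.365388, N=[1·120·120·1]^{1/2}=120.000000
The bounds max(0,m−m')=4 and min(l+m,l−m')=5 give 2 terms
  k=4: (−1)^0·120.0000/(24)·0.9309^2·0.3654^4 = +0.077224
  k=5: (−1)^1·120.0000/(120)·0.9309^0·0.3654^6 = -0.002380
d^3_{-2,2}(0.7481) = +0.077224 -0.002380 = +0.074844
|D^3_{-2,2}|² = |d^3_{-2,2}(β)|² = (+0.074844)² = 0.005602 (the z-rotation phases have unit modulus)

P=0.0056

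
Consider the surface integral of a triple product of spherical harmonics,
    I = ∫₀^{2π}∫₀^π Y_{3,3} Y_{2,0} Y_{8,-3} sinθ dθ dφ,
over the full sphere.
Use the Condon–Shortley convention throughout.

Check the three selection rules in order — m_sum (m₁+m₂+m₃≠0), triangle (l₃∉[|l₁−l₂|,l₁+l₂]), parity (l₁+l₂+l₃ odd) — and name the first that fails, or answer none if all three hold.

azimuthal sum: 3 + 0 − 3 = 0  ✓
l₃ must lie in [1,5]; have l₃=8  ✗
L = 3 + 2 + 8 = 13 (odd)

triangle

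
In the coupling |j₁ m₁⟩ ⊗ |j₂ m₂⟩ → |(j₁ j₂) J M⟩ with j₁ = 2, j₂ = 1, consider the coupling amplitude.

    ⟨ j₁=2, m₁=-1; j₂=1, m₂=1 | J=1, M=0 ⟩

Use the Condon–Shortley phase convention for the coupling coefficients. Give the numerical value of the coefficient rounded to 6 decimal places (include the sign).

triangle: 2!×2!×0!/5! = 4/120
(j±m)!: 1!×3!×2!×0!×1!×1! = 12
prefactor² = (2J+1)×Δ×N² = 6/5
  k=2: +1/(2!×0!×1!×0!×1!×0!) = 1/2
Σ = 1/2  ⇒  CG² = 6/5×(1/2)² = 3/10
CG = +√(3/10) = +0.547723

+0.547723  (= +√(3/10))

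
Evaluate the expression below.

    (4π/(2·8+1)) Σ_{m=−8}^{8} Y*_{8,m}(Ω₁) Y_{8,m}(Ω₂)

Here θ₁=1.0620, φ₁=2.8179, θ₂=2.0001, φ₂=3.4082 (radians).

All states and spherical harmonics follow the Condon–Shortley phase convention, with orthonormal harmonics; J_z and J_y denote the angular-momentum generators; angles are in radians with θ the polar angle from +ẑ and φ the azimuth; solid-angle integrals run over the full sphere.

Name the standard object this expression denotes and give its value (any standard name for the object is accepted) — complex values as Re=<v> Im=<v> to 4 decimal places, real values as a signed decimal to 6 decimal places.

This sum is the spherical-harmonic addition theorem: it equals the Legendre polynomial P_l(cos γ) of the angle γ between the two directions.
Expand P_8 via completeness: Σ_{m} conj(Y_{8,m}) at Ω₁ times Y_{8,m} at Ω₂ —
  [-8]  conj(Y_{8,-8})(Ω₁) = -0.148512-0.091473i ; Y_{8,-8}(Ω₂) = -0.128330-0.203755i ; Δ = +0.000420+0.041999i
  [-7]  conj(Y_{8,-7})(Ω₁) = +0.249226+0.298880i ; Y_{8,-7}(Ω₂) = -0.128389-0.421828i ; Δ = +0.094078-0.143503i
  [-6]  conj(Y_{8,-6})(Ω₁) = -0.155112-0.398306i ; Y_{8,-6}(Ω₂) = -0.009809-0.339938i ; Δ = -0.133878+0.056635i
  [-5]  conj(Y_{8,-5})(Ω₁) = +0.005364+0.112441i ; Y_{8,-5}(Ω₂) = -0.019876+0.082017i ; Δ = -0.009329-0.001795i
  [-4]  conj(Y_{8,-4})(Ω₁) = -0.080964+0.285833i ; Y_{8,-4}(Ω₂) = -0.173589+0.314481i ; Δ = -0.075834-0.075079i
  [-3]  conj(Y_{8,-3})(Ω₁) = +0.155740-0.227782i ; Y_{8,-3}(Ω₂) = -0.063598+0.065460i ; Δ = +0.005006+0.024681i
  [-2]  conj(Y_{8,-2})(Ω₁) = +0.135270-0.102276i ; Y_{8,-2}(Ω₂) = +0.268374-0.158406i ; Δ = +0.020102-0.048876i
  [-1]  conj(Y_{8,-1})(Ω₁) = -0.296894+0.099606i ; Y_{8,-1}(Ω₂) = +0.151285-0.041317i ; Δ = -0.040800+0.027336i
  [+0]  conj(Y_{8,0})(Ω₁) = -0.126040-0.000000i ; Y_{8,0}(Ω₂) = -0.290355+0.000000i ; Δ = +0.036596+0.000000i
  [+1]  conj(Y_{8,1})(Ω₁) = +0.296894+0.099606i ; Y_{8,1}(Ω₂) = -0.151285-0.041317i ; Δ = -0.040800-0.027336i
  [+2]  conj(Y_{8,2})(Ω₁) = +0.135270+0.102276i ; Y_{8,2}(Ω₂) = +0.268374+0.158406i ; Δ = +0.020102+0.048876i
  [+3]  conj(Y_{8,3})(Ω₁) = -0.155740-0.227782i ; Y_{8,3}(Ω₂) = +0.063598+0.065460i ; Δ = +0.005006-0.024681i
  [+4]  conj(Y_{8,4})(Ω₁) = -0.080964-0.285833i ; Y_{8,4}(Ω₂) = -0.173589-0.314481i ; Δ = -0.075834+0.075079i
  [+5]  conj(Y_{8,5})(Ω₁) = -0.005364+0.112441i ; Y_{8,5}(Ω₂) = +0.019876+0.082017i ; Δ = -0.009329+0.001795i
  [+6]  conj(Y_{8,6})(Ω₁) = -0.155112+0.398306i ; Y_{8,6}(Ω₂) = -0.009809+0.339938i ; Δ = -0.133878-0.056635i
  [+7]  conj(Y_{8,7})(Ω₁) = -0.249226+0.298880i ; Y_{8,7}(Ω₂) = +0.128389-0.421828i ; Δ = +0.094078+0.143503i
  [+8]  conj(Y_{8,8})(Ω₁) = -0.148512+0.091473i ; Y_{8,8}(Ω₂) = -0.128330+0.203755i ; Δ = +0.000420-0.041999i
Total Σ_m = -0.243874+0.000000i. Multiply by 0.739198: -0.180271+0.000000i. P_8(cos γ) = -0.180271

Legendre polynomial (addition theorem), -0.180271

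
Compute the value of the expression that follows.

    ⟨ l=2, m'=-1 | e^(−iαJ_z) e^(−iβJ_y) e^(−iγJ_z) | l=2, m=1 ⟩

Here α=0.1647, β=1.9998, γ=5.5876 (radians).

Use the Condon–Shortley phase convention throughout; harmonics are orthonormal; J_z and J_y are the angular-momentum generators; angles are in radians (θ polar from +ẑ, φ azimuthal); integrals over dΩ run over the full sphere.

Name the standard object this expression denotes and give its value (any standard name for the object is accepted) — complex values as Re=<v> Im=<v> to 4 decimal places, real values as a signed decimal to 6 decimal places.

Wigner D-matrix element, Re=0.0776 Im=0.0902

This is a Wigner D-matrix element — the rotation-matrix element ⟨l m'| R(α,β,γ) |l m⟩ in the angular-momentum basis.
Split into d^2_{-1,1}(β=1.9998) × two z-phases.
Half-angle: c=0.540386, s=0.841417. N=√(1·6·6·1)=6.000000
Admissible k: 2..3 (factorial args all ≥0)
  k=2: (−1)^0·6.0000/(2)·0.5404^2·0.8414^2 = +0.620230
  k=3: (−1)^1·6.0000/(6)·0.5404^0·0.8414^4 = -0.501239
d^2_{-1,1}(1.9998) = +0.620230 -0.501239 = +0.118991
Attach z-rotation phases: D = e^{-i(-1)(0.1647)}·(+0.118991)·e^{-i(1)(5.5876)} = +0.077608+0.090198i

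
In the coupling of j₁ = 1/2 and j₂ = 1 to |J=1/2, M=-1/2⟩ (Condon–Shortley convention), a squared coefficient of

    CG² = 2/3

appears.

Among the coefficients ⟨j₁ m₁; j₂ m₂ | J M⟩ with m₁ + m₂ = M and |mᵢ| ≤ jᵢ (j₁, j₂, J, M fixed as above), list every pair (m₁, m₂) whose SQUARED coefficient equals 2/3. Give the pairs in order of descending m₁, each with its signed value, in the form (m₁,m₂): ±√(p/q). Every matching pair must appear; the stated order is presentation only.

Admissible pairs with m₁+m₂ = M = -1/2: (-1/2,0), (1/2,-1)
  (m₁,m₂)=(1/2,-1): CG² = 2/3, CG = +√(2/3)   ← matches the target
  (m₁,m₂)=(-1/2,0): CG² = 1/3, CG = −√(1/3)
Pairs with CG² = 2/3: (1/2,-1): +√(2/3)

(1/2,-1): +√(2/3)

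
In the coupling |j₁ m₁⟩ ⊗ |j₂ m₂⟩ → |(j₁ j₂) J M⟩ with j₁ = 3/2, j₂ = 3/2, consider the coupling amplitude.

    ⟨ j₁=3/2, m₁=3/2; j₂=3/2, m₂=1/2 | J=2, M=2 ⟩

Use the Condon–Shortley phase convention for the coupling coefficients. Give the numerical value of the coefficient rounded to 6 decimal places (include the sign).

triangle: 1!×2!×2!/6! = 4/720
(j±m)!: 3!×0!×2!×1!×4!×0! = 288
prefactor² = (2J+1)×Δ×N² = 8
  k=0: +1/(0!×1!×0!×2!×2!×0!) = 1/4
Σ = 1/4  ⇒  CG² = 8×(1/4)² = 1/2
CG = +√(1/2) = +0.707107

+√(1/2) ≈ +0.707107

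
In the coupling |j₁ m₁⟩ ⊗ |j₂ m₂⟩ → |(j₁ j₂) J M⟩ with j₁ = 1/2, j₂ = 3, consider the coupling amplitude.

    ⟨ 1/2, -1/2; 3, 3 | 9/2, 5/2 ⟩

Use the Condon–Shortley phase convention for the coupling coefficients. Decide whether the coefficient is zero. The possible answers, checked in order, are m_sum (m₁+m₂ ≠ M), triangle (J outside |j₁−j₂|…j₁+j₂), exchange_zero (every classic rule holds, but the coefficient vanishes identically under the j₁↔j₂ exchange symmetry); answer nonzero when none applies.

triangle

m-sum: m₁+m₂ = -1/2+3 = 5/2, M = 5/2  ✓
triangle: need |j₁−j₂| ≤ J ≤ j₁+j₂, i.e. J ∈ [5/2, 7/2]; J = 9/2 is outside ✗ ⇒ coefficient is 0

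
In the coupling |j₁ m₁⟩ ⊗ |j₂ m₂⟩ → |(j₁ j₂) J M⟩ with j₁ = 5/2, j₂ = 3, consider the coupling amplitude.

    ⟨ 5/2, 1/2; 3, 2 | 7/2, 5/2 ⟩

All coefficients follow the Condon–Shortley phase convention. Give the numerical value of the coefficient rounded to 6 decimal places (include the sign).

triangle: 2!*3!*4!/10! = 288/3628800
(j±m)!: 3!*2!*5!*1!*6!*1! = 1036800
prefactor² = (2J+1)*Δ*N² = 4608/7
  k=1: −1/(1!*1!*1!*4!*2!*0!) = -1/48
  k=2: +1/(2!*0!*0!*3!*3!*1!) = 1/72
Σ = -1/144  ⇒  CG² = 4608/7*(-1/144)² = 2/63
CG = −√(2/63) = -0.178174

−√(2/63) = -0.178174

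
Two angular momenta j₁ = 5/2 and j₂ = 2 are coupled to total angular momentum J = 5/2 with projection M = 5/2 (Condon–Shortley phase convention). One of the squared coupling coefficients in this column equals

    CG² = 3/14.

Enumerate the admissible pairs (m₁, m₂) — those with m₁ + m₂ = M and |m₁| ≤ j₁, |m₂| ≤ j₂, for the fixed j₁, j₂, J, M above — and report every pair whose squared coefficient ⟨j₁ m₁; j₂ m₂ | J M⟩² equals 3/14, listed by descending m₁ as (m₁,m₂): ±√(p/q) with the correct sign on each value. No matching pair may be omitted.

(1/2,2): +√(3/14)

Admissible pairs with m₁+m₂ = M = 5/2: (1/2,2), (3/2,1), (5/2,0)
  (m₁,m₂)=(5/2,0): CG² = 5/14, CG = +√(5/14)
  (m₁,m₂)=(3/2,1): CG² = 3/7, CG = −√(3/7)
  (m₁,m₂)=(1/2,2): CG² = 3/14, CG = +√(3/14)   ← matches the target
Pairs with CG² = 3/14: (1/2,2): +√(3/14)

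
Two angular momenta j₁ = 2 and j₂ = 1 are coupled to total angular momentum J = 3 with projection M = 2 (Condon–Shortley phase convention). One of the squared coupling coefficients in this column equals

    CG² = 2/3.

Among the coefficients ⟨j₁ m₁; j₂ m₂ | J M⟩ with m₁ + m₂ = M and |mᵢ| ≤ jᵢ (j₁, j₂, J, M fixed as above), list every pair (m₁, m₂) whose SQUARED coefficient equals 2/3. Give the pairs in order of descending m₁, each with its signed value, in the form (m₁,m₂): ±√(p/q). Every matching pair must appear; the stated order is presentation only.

(1,1): +√(2/3)

Admissible pairs with m₁+m₂ = M = 2: (1,1), (2,0)
  (m₁,m₂)=(2,0): CG² = 1/3, CG = +√(1/3)
  (m₁,m₂)=(1,1): CG² = 2/3, CG = +√(2/3)   ← matches the target
Pairs with CG² = 2/3: (1,1): +√(2/3)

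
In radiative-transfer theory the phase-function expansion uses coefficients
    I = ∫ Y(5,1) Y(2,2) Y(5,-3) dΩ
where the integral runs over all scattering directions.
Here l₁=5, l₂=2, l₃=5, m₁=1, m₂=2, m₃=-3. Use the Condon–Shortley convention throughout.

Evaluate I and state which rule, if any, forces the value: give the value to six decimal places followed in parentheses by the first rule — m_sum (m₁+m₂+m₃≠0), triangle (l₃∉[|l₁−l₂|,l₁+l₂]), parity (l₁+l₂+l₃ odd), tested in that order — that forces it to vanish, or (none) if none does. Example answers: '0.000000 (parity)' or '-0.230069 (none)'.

Rules hold: Σm=0, L=12 even, 3≤5≤7.
N = 11·5·11 = 605
Δ = 2!·8!·2!/13! = 1/38610
Racah Σ t=0..2: t=0:+1/2880 t=1:−1/576 t=2:+1/2880 = -1/960
⇒ 3j(5 2 5; 0 0 0)² = 10/429, sgn +1
Racah Σ t=2..2: t=2:+1/5760 = 1/5760
⇒ 3j(5 2 5; 1 2 -3)² = 56/2145, sgn +1
4πI² = N·(3j₀)²·(3jₘ)² = 560/1521
I = +1·√(0.368179/4π) = 0.17116875
No selection rule forces the value: the integral is nonzero (none).

0.171169 (none)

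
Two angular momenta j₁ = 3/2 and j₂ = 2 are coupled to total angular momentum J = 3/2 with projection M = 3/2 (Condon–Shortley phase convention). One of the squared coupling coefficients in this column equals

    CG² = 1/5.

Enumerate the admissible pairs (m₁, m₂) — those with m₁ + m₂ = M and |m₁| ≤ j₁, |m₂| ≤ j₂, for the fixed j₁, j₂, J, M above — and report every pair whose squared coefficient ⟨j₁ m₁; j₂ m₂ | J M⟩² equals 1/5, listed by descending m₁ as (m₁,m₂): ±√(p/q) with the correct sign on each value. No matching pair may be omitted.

Admissible pairs with m₁+m₂ = M = 3/2: (-1/2,2), (1/2,1), (3/2,0)
  (m₁,m₂)=(3/2,0): CG² = 1/5, CG = +√(1/5)   ← matches the target
  (m₁,m₂)=(1/2,1): CG² = 2/5, CG = −√(2/5)
  (m₁,m₂)=(-1/2,2): CG² = 2/5, CG = +√(2/5)
Pairs with CG² = 1/5: (3/2,0): +√(1/5)

(3/2,0): +√(1/5)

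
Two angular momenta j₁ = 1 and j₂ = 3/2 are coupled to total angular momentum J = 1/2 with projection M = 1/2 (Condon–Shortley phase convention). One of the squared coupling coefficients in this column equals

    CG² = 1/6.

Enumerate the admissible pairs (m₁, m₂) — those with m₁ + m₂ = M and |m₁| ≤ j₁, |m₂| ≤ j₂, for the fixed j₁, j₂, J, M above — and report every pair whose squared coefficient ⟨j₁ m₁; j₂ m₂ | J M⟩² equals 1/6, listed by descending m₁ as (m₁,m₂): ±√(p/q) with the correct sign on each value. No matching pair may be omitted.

Admissible pairs with m₁+m₂ = M = 1/2: (-1,3/2), (0,1/2), (1,-1/2)
  (m₁,m₂)=(1,-1/2): CG² = 1/6, CG = +√(1/6)   ← matches the target
  (m₁,m₂)=(0,1/2): CG² = 1/3, CG = −√(1/3)
  (m₁,m₂)=(-1,3/2): CG² = 1/2, CG = +√(1/2)
Pairs with CG² = 1/6: (1,-1/2): +√(1/6)

(1,-1/2): +√(1/6)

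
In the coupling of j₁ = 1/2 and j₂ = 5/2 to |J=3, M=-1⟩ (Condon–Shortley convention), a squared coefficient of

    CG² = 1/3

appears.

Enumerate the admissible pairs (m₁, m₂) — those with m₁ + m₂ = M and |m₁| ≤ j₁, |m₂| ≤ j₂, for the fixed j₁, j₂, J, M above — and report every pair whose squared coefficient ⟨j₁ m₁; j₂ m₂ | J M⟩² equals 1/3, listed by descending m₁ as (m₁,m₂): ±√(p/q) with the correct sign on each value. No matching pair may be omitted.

Admissible pairs with m₁+m₂ = M = -1: (-1/2,-1/2), (1/2,-3/2)
  (m₁,m₂)=(1/2,-3/2): CG² = 1/3, CG = +√(1/3)   ← matches the target
  (m₁,m₂)=(-1/2,-1/2): CG² = 2/3, CG = +√(2/3)
Pairs with CG² = 1/3: (1/2,-3/2): +√(1/3)

(1/2,-3/2): +√(1/3)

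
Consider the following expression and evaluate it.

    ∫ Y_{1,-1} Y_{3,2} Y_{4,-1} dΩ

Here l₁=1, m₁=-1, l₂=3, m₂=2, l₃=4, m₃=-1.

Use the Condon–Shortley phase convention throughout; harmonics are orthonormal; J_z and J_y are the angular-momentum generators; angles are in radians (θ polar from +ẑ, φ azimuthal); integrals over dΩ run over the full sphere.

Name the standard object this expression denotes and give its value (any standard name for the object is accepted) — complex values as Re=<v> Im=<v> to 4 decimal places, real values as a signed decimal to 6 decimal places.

This is a Gaunt coefficient — the integral of a triple product of spherical harmonics over the sphere.
Rules hold: Σm=0, L=8 even, 2≤4≤4.
N = 3·7·9 = 189
Δ = 0!·2!·6!/9! = 1/252
Racah Σ t=0..0: t=0:+1/36 = 1/36
⇒ 3j(1 3 4; 0 0 0)² = 4/63, sgn +1
Racah Σ t=0..0: t=0:+1/240 = 1/240
⇒ 3j(1 3 4; -1 2 -1)² = 1/84, sgn -1
4πI² = N·(3j₀)²·(3jₘ)² = 1/7
I = -1·√(0.142857/4π) = -0.10662181

Gaunt coefficient, -0.106622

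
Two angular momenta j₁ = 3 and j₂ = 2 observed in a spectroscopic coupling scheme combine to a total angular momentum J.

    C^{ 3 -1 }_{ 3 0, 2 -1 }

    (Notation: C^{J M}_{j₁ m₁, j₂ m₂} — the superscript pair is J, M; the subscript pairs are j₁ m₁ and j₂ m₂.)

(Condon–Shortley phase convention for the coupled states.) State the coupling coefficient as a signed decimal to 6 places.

-0.182574  (= −√(1/30))

j₁+j₂−J=2  J+j₁−j₂=4  J−j₁+j₂=2  j₁+j₂+J+1=9
(j₁±m₁, j₂±m₂, J±M) = (3,3,1,3,2,4)
P² = 96/5
sum k=0..1:
  [0] +1/12 = 1/12
  [1] −1/8 = -1/8
S = -1/24
C² = P²·S² = 1/30 ; C = -0.182574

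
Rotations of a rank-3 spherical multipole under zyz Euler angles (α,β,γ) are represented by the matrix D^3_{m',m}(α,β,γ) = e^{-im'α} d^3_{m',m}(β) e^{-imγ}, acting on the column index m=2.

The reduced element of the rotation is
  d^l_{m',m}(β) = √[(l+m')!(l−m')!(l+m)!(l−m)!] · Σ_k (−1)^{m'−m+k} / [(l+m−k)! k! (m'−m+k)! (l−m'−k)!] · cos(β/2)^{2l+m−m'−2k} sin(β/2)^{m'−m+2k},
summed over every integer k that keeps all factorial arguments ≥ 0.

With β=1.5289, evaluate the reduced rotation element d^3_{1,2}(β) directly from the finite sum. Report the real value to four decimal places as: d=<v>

d=-0.3598

d^3_{1,2}(β=1.5289) via the finite sum:
With c≡cos(β/2)=0.721763 and s≡sin(β/2)=0.692140, N=[24·2·120·1]^{1/2}=75.894664
The bounds max(0,m−m')=1 and min(l+m,l−m')=2 give 2 terms
  k=1: (−1)^0·75.8947/(24)·0.7218^5·0.6921^1 = +0.428714
  k=2: (−1)^1·75.8947/(12)·0.7218^3·0.6921^3 = -0.788490
d^3_{1,2}(1.5289) = +0.428714 -0.788490 = -0.359776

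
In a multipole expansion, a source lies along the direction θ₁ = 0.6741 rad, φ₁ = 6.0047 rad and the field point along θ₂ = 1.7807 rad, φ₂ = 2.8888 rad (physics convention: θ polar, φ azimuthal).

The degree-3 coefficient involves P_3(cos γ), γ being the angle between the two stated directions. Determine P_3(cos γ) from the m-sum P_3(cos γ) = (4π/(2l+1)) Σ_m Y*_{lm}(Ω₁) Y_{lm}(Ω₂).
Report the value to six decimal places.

Addition theorem: P_3(cos γ) = (4π/7) Σ_m Y*_{lm}(Ω₁) Y_{lm}(Ω₂), m = −3…3:
  m=-3: Y*=(0.068069, -0.075249)  Y=(-0.283375, -0.268461)  product (-0.039490, 0.003050)
  m=-2: Y*=(0.264071, -0.164447)  Y=(-0.178217, -0.098657)  product (-0.063286, 0.003255)
  m=-1: Y*=(0.397978, -0.113788)  Y=(0.239605, 0.061894)  product (0.102400, -0.002632)
  m=+0: Y*=(0.015133, -0.000000)  Y=(0.216392, 0.000000)  product (0.003275, 0.000000)
  m=+1: Y*=(-0.397978, -0.113788)  Y=(-0.239605, 0.061894)  product (0.102400, 0.002632)
  m=+2: Y*=(0.264071, 0.164447)  Y=(-0.178217, 0.098657)  product (-0.063286, -0.003255)
  m=+3: Y*=(-0.068069, -0.075249)  Y=(0.283375, -0.268461)  product (-0.039490, -0.003050)
Accumulated sum (0.002524, 0.000000); after 4π/(2l+1) scaling, (0.004530, 0.000000) ⇒ P_3 = 0.004530

0.004530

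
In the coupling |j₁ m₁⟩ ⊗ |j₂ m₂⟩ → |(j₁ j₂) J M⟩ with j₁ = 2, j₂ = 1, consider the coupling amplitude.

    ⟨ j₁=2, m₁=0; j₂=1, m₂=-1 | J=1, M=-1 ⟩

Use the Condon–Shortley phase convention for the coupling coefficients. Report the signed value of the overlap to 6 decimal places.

+0.316228  (= +√(1/10))

√[3·2!2!0!/5! · 2!2!0!2!0!2!] = √(8/5)
  +(−1)^0/∏(0,2,2,0,0,0)! = 1/4  (running 1/4)
⟨..|..⟩ = √(8/5)·(1/4) = +0.316228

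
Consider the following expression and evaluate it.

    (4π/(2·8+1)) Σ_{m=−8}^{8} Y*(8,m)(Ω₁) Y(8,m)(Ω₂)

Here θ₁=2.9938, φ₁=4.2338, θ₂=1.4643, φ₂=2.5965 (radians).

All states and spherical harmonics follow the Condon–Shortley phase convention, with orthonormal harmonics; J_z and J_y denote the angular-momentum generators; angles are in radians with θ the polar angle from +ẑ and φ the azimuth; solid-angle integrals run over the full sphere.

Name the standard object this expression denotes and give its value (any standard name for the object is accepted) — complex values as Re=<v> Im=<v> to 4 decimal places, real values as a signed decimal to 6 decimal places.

This sum is the spherical-harmonic addition theorem: it equals the Legendre polynomial P_l(cos γ) of the angle γ between the two directions.
Expand P_8 via completeness: Σ_{m} conj(Y_{8,m}) at Ω₁ times Y_{8,m} at Ω₂ —
  term(m=-8) = (0.000000, 0.000000)   from Y*(Ω₁)=(-0.000000, 0.000000), Y(Ω₂)=(-0.169648, -0.462387)
  term(m=-7) = (-0.000000, 0.000001)   from Y*(Ω₁)=(0.000001, 0.000003), Y(Ω₂)=(0.164546, 0.131452)
  term(m=-6) = (0.000015, 0.000006)   from Y*(Ω₁)=(0.000051, 0.000014), Y(Ω₂)=(0.299635, 0.038858)
  term(m=-5) = (-0.000050, 0.000146)   from Y*(Ω₁)=(0.000443, -0.000476), Y(Ω₂)=(-0.217507, 0.096125)
  term(m=-4) = (0.001370, 0.000373)   from Y*(Ω₁)=(-0.002024, -0.005658), Y(Ω₂)=(-0.135280, 0.193731)
  term(m=-3) = (-0.002015, 0.009964)   from Y*(Ω₁)=(-0.040705, -0.005530), Y(Ω₂)=(0.015946, -0.246954)
  term(m=-2) = (0.040390, 0.005404)   from Y*(Ω₁)=(-0.114044, 0.161921), Y(Ω₂)=(-0.095125, -0.182445)
  term(m=-1) = (-0.009936, 0.149181)   from Y*(Ω₁)=(0.274526, 0.529137), Y(Ω₂)=(0.214462, 0.130044)
  term(m=+0) = (0.147119, 0.000000)   from Y*(Ω₁)=(0.748478, -0.000000), Y(Ω₂)=(0.196557, 0.000000)
  term(m=+1) = (-0.009936, -0.149181)   from Y*(Ω₁)=(-0.274526, 0.529137), Y(Ω₂)=(-0.214462, 0.130044)
  term(m=+2) = (0.040390, -0.005404)   from Y*(Ω₁)=(-0.114044, -0.161921), Y(Ω₂)=(-0.095125, 0.182445)
  term(m=+3) = (-0.002015, -0.009964)   from Y*(Ω₁)=(0.040705, -0.005530), Y(Ω₂)=(-0.015946, -0.246954)
  term(m=+4) = (0.001370, -0.000373)   from Y*(Ω₁)=(-0.002024, 0.005658), Y(Ω₂)=(-0.135280, -0.193731)
  term(m=+5) = (-0.000050, -0.000146)   from Y*(Ω₁)=(-0.000443, -0.000476), Y(Ω₂)=(0.217507, 0.096125)
  term(m=+6) = (0.000015, -0.000006)   from Y*(Ω₁)=(0.000051, -0.000014), Y(Ω₂)=(0.299635, -0.038858)
  term(m=+7) = (-0.000000, -0.000001)   from Y*(Ω₁)=(-0.000001, 0.000003), Y(Ω₂)=(-0.164546, 0.131452)
  term(m=+8) = (0.000000, -0.000000)   from Y*(Ω₁)=(-0.000000, -0.000000), Y(Ω₂)=(-0.169648, 0.462387)
Total Σ_m = (0.206666, 0.000000). Multiply by 0.739198: (0.152767, 0.000000). P_8(cos γ) = 0.152767

Legendre polynomial (addition theorem), +0.152767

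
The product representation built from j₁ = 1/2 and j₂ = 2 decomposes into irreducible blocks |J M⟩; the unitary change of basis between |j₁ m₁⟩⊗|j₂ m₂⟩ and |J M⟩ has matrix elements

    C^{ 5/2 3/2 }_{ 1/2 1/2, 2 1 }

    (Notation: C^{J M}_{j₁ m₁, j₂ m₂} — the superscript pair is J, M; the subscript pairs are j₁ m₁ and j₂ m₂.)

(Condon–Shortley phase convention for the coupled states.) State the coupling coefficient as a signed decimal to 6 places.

√[6·0!1!4!/6! · 1!0!3!1!4!1!] = √(144/5)
  +(−1)^0/∏(0,0,0,3,1,1)! = 1/6  (running 1/6)
⟨..|..⟩ = √(144/5)·(1/6) = +0.894427

+√(4/5) ≈ +0.894427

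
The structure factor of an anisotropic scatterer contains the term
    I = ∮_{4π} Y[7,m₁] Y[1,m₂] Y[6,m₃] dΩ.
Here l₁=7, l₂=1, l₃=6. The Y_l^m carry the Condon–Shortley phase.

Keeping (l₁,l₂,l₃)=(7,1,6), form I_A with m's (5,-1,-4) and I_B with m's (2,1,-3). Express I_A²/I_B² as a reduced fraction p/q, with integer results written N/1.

33/5

Shared (l₁,l₂,l₃)=(7,1,6): N and (l;000)² cancel in I_A²/I_B².
A: Δ = 2!·12!·0!/15! = 1/1365; Racah Σ t=0..0: t=0:+1/14515200 = 1/14515200; ⇒ 3j(7 1 6; 5 -1 -4)² = 22/455, sgn +1
B: Δ = 2!·12!·0!/15! = 1/1365; Racah Σ t=2..2: t=2:+1/4354560 = 1/4354560; ⇒ 3j(7 1 6; 2 1 -3)² = 2/273, sgn -1
I_A²/I_B² = (22/455)/(2/273) = 33/5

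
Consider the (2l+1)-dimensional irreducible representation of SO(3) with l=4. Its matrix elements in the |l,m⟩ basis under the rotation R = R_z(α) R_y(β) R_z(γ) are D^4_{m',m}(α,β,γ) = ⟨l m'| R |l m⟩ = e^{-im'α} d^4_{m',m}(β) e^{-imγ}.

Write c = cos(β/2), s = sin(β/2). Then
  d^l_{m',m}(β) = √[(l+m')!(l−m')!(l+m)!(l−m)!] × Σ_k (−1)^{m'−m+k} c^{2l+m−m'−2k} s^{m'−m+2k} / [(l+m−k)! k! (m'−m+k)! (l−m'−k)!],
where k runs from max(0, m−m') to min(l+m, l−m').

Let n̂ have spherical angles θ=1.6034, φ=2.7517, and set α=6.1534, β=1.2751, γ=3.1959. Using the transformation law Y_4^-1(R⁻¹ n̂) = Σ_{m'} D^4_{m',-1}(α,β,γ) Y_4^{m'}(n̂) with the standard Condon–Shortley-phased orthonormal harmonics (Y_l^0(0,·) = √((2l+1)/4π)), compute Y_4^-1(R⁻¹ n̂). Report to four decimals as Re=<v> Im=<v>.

Re=-0.3229 Im=-0.3698

Need the full column D^4_{m',-1} for m'=−4..4 at α=6.1534, β=1.2751, γ=3.1959.
cos(β/2)=0.803556, sin(β/2)=0.595229
d^4_{-4,-1}: single k=3 term ⇒ +0.528722;  D = -0.472622+0.237012i
d^4_{-3,-1}: k∈[2..3] ⇒ +0.757070 -0.692340 = +0.064730;  D = -0.061131+0.021284i
d^4_{-2,-1}: k∈[1..3] ⇒ +0.546305 -1.498785 +0.548255 = -0.404226;  D = +0.395740-0.082391i
d^4_{-1,-1}: k∈[0..3] ⇒ +0.173833 -1.430728 +1.570080 -0.287167 = +0.026017;  D = -0.025943+0.001962i
d^4_{0,-1}: k∈[0..3] ⇒ -0.575856 +1.895830 -1.040241 +0.095130 = +0.374863;  D = -0.374311-0.020348i
d^4_{1,-1}: k∈[0..3] ⇒ +0.953819 -1.570080 +0.430751 -0.015757 = -0.201267;  D = +0.197866+0.036843i
d^4_{2,-1}: k∈[0..2] ⇒ -0.999190 +0.822383 -0.090248 = -0.267056;  D = +0.254008+0.082453i
d^4_{3,-1}: k∈[0..1] ⇒ +0.692340 -0.227932 = +0.464408;  D = -0.419447-0.199348i
d^4_{4,-1}: single k=0 term ⇒ -0.290109;  D = +0.243702+0.157394i
Y_4^{m'}(θ=1.6034,φ=2.7517) and Σ D·Y over m':
  (-0.4726+0.2370i)·(+0.0050+0.4416i)  (-0.0611+0.0213i)·(+0.0159+0.0375i)  (+0.3957-0.0824i)·(-0.2358-0.2332i)  (-0.0259+0.0020i)·(-0.0427-0.0175i)  (-0.3743-0.0203i)·(+0.3140+0.0000i)  (+0.1979+0.0368i)·(+0.0427-0.0175i)  (+0.2540+0.0825i)·(-0.2358+0.2332i)  (-0.4194-0.1993i)·(-0.0159+0.0375i)  (+0.2437+0.1574i)·(+0.0050-0.4416i)
Y_4^-1(R⁻¹ n̂) = -0.322900-0.369846i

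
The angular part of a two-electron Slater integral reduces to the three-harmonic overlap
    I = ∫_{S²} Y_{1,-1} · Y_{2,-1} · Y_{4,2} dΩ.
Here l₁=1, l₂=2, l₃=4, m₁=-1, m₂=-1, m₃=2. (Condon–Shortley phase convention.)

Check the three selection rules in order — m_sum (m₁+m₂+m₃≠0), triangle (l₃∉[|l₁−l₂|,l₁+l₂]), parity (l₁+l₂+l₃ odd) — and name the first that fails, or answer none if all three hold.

Σmᵢ = 0  ✓
l₃∈[|l₁−l₂|,l₁+l₂]=[1,3] required, l₃=4 fails  ✗
Σlᵢ = 7 ⇒ odd

triangle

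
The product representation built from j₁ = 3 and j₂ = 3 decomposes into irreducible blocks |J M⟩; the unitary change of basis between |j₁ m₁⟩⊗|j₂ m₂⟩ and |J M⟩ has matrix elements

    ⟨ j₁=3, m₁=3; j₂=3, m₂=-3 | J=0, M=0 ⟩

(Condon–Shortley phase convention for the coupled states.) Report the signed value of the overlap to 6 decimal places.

√[1·6!0!0!/7! · 6!0!0!6!0!0!] = √(518400/7)
  +(−1)^0/∏(0,6,0,0,0,0)! = 1/720  (running 1/720)
⟨..|..⟩ = √(518400/7)·(1/720) = +0.377964

+0.377964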